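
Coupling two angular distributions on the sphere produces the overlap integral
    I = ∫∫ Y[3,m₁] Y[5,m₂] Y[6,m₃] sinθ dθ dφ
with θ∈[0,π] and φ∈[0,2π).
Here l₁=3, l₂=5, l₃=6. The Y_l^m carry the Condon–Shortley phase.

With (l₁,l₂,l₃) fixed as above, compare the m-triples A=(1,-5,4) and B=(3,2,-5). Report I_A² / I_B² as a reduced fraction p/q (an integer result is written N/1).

Shared (l₁,l₂,l₃)=(3,5,6): N and (l;000)² cancel in I_A²/I_B².
A: Δ = 2!·4!·8!/15! = 1/675675; Racah Σ t=0..0: t=0:+1/322560 = 1/322560; ⇒ 3j(3 5 6; 1 -5 4)² = 18/1001, sgn +1
B: Δ = 2!·4!·8!/15! = 1/675675; Racah Σ t=0..0: t=0:+1/241920 = 1/241920; ⇒ 3j(3 5 6; 3 2 -5)² = 2/91, sgn -1
I_A²/I_B² = (18/1001)/(2/91) = 9/11

9/11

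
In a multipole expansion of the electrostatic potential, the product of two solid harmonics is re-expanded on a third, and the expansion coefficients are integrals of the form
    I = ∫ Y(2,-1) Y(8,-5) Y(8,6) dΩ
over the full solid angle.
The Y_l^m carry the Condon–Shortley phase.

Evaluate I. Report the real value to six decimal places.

m-sum 0 ✓  L=18 even ✓  6≤8≤10 ✓
Π(2lᵢ+1) = 5×17×17 = 1445
triangle coeff Δ(2,8,8) = 1/348840
Σ_t [0,2]: t=0:+1/116121600 t=1:−1/25401600 t=2:+1/116121600 = -1/45158400
(3j)²=24/1615 [(2 8 8; 0 0 0)], sign=-1
Σ_t [1,2]: t=1:−1/1916006400 t=2:+1/12454041600 = -1/2264371200
(3j)²=847/38760 [(2 8 8; -1 -5 6)], sign=-1
⇒ 4πI² = 847/1805
I = (+1)√(847/1805/(4π)) = 0.19324051

0.193241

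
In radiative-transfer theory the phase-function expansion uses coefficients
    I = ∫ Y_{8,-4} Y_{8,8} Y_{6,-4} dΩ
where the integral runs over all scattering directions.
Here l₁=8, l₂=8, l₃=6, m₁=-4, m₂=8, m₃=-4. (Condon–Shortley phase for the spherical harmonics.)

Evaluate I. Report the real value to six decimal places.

-0.122480

Checks pass: Σm=0; 22 even; l₃=6∈[0,16].
(2·8+1)(2·8+1)(2·6+1) = 3757
Δ: 10! 6! 6! / 23! → 1/13742520792
sum: t=2:+1/41803776000 t=3:−1/435456000 t=4:+1/39813120 t=5:−1/18662400 t=6:+1/39813120 t=7:−1/435456000 t=8:+1/41803776000 = -11/1393459200
3j²(8 8 6; 0 0 0) = Δ·Π!·Σ² = 600/96577  (sign -1)
sum: t=10:+1/125411328000 = 1/125411328000
3j²(8 8 6; -4 8 -4) = Δ·Π!·Σ² = 60/7429  (sign +1)
combine: 4πI² = 3757·600/96577·60/7429 = 36000/190969
take √, sign -1: I = -0.12247992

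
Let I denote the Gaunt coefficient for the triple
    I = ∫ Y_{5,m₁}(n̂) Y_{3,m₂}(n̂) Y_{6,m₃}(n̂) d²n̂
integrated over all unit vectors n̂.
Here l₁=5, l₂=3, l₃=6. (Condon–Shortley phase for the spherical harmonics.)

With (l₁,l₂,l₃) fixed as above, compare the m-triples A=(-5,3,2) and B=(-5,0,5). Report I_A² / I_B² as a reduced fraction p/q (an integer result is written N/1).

l's match ⇒ only the (l;m) 3-j factors differ between A and B.
A: triangle coeff Δ(5,3,6) = 1/675675; Σ_t [2,2]: t=2:+1/1935360 = 1/1935360; (3j)²=1/1001 [(5 3 6; -5 3 2)], sign=+1
B: triangle coeff Δ(5,3,6) = 1/675675; Σ_t [2,2]: t=2:+1/483840 = 1/483840; (3j)²=3/91 [(5 3 6; -5 0 5)], sign=-1
I_A²/I_B² = (1/1001)/(3/91) = 1/33

1/33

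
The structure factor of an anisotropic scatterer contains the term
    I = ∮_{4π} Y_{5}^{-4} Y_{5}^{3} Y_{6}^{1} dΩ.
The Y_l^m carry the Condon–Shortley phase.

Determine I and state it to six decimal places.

-0.154663

m-sum 0 ✓  L=16 even ✓  0≤6≤10 ✓
Π(2lᵢ+1) = 11×11×13 = 1573
triangle coeff Δ(5,5,6) = 1/28588560
Σ_t [0,4]: t=0:+1/345600 t=1:−1/13824 t=2:+1/5184 t=3:−1/13824 t=4:+1/345600 = 7/129600
(3j)²=80/7293 [(5 5 6; 0 0 0)], sign=+1
Σ_t [3,4]: t=3:−1/518400 t=4:+1/138240 = 11/2073600
(3j)²=77/4420 [(5 5 6; -4 3 1)], sign=-1
⇒ 4πI² = 3388/11271
I = (-1)√(3388/11271/(4π)) = -0.15466268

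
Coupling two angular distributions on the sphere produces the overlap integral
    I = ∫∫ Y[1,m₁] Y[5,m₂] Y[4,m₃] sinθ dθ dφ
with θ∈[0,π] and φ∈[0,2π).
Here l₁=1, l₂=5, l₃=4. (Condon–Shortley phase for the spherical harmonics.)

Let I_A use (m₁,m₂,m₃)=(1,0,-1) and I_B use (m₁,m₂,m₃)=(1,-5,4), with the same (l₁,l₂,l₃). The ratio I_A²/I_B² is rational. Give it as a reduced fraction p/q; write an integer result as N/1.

Shared (l₁,l₂,l₃)=(1,5,4): N and (l;000)² cancel in I_A²/I_B².
A: Δ = 2!·0!·8!/11! = 1/495; Racah Σ t=0..0: t=0:+1/1440 = 1/1440; ⇒ 3j(1 5 4; 1 0 -1)² = 2/99, sgn -1
B: Δ = 2!·0!·8!/11! = 1/495; Racah Σ t=0..0: t=0:+1/80640 = 1/80640; ⇒ 3j(1 5 4; 1 -5 4)² = 1/11, sgn +1
I_A²/I_B² = (2/99)/(1/11) = 2/9

2/9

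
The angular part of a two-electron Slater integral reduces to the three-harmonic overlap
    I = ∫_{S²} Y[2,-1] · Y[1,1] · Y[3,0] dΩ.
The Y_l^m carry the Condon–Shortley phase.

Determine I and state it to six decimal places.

0.143048

Rules hold: Σm=0, L=6 even, 1≤3≤3.
N = 5·3·7 = 105
Δ = 0!·4!·2!/7! = 1/105
Racah Σ t=0..0: t=0:+1/4 = 1/4
⇒ 3j(2 1 3; 0 0 0)² = 3/35, sgn -1
Racah Σ t=0..0: t=0:+1/12 = 1/12
⇒ 3j(2 1 3; -1 1 0)² = 1/35, sgn -1
4πI² = N·(3j₀)²·(3jₘ)² = 9/35
I = +1·√(0.257143/4π) = 0.14304817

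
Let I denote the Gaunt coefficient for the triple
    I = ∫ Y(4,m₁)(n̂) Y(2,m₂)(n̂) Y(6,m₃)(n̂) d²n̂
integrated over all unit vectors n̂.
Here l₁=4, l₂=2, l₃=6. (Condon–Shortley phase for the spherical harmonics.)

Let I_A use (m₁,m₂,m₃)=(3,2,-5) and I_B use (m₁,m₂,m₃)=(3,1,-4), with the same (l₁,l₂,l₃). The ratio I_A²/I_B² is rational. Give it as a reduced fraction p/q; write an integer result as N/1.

11/8

Same 4,2,6: normalisation and zero-m 3j drop out of the ratio.
A: Δ: 0! 8! 4! / 13! → 1/6435; sum: t=0:+1/120960 = 1/120960; 3j²(4 2 6; 3 2 -5) = Δ·Π!·Σ² = 2/39  (sign -1)
B: Δ: 0! 8! 4! / 13! → 1/6435; sum: t=0:+1/30240 = 1/30240; 3j²(4 2 6; 3 1 -4) = Δ·Π!·Σ² = 16/429  (sign +1)
I_A²/I_B² = (2/39)/(16/429) = 11/8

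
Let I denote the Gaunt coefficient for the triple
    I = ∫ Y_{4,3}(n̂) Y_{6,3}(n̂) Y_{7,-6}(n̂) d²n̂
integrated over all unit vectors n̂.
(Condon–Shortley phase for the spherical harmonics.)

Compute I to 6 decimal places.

L=17 odd ⇒ parity kills the (l;000) factor ⇒ I = 0

0.000000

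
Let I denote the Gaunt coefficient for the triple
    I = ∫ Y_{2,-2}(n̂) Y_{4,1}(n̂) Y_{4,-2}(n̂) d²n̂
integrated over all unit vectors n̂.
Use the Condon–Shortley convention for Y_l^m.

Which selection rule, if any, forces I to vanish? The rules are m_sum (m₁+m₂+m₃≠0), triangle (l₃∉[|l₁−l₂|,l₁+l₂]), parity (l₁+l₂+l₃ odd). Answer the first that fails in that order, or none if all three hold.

m_sum

Σmᵢ = -3  ✗
l₃∈[|l₁−l₂|,l₁+l₂]=[2,6], have l₃=4
Σlᵢ = 10 ⇒ even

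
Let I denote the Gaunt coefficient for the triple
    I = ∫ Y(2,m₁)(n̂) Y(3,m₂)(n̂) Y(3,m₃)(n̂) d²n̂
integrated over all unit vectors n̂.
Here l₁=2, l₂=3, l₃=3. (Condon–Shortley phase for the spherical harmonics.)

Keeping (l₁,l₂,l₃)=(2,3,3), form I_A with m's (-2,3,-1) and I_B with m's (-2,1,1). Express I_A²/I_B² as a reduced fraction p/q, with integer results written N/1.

l's match ⇒ only the (l;m) 3-j factors differ between A and B.
A: triangle coeff Δ(2,3,3) = 1/3780; Σ_t [2,2]: t=2:+1/96 = 1/96; (3j)²=1/42 [(2 3 3; -2 3 -1)], sign=+1
B: triangle coeff Δ(2,3,3) = 1/3780; Σ_t [2,2]: t=2:+1/16 = 1/16; (3j)²=2/35 [(2 3 3; -2 1 1)], sign=+1
I_A²/I_B² = (1/42)/(2/35) = 5/12

5/12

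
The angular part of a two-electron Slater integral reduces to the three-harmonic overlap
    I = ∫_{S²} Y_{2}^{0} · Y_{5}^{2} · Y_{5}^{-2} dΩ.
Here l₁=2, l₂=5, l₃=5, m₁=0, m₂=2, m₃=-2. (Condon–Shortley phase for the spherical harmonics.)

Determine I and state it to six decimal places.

0.097044

Checks pass: Σm=0; 12 even; l₃=5∈[3,7].
(2·2+1)(2·5+1)(2·5+1) = 605
Δ: 2! 2! 8! / 13! → 1/38610
sum: t=0:+1/2880 t=1:−1/576 t=2:+1/2880 = -1/960
3j²(2 5 5; 0 0 0) = Δ·Π!·Σ² = 10/429  (sign +1)
sum: t=0:+1/20160 t=1:−1/1440 t=2:+1/2880 = -1/3360
3j²(2 5 5; 0 2 -2) = Δ·Π!·Σ² = 6/715  (sign +1)
combine: 4πI² = 605·10/429·6/715 = 20/169
take √, sign +1: I = 0.09704356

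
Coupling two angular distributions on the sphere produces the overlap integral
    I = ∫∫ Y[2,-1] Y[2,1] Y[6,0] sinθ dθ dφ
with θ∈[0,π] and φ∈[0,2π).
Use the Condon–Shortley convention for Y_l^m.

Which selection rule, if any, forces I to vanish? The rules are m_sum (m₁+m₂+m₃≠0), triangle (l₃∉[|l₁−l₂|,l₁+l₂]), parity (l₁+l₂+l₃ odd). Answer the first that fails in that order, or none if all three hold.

Σmᵢ = 0  ✓
l₃∈[|l₁−l₂|,l₁+l₂]=[0,4], have l₃=6  ✗
Σlᵢ = 10 ⇒ even

triangle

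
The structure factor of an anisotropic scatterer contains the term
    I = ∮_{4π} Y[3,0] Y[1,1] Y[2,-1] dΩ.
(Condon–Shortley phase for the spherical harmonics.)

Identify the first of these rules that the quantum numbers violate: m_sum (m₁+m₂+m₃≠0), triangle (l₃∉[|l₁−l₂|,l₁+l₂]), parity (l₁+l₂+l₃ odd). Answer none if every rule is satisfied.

none

m₁+m₂+m₃ = 0 + 1 − 1 = 0  ✓
triangle: |3−1|=2 ≤ l₃=2 ≤ 3+1=4  ✓
parity: l₁+l₂+l₃ = 6 is even  ✓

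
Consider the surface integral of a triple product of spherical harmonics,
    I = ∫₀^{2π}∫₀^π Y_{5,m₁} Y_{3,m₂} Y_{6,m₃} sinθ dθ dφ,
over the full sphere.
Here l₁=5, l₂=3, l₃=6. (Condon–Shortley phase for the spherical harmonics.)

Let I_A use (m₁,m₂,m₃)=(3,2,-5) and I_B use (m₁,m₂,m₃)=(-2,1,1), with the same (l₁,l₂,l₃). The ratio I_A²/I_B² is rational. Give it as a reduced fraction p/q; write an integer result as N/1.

22/5

Same 5,3,6: normalisation and zero-m 3j drop out of the ratio.
A: Δ: 2! 8! 4! / 15! → 1/675675; sum: t=1:−1/120960 t=2:+1/483840 = -1/161280; 3j²(5 3 6; 3 2 -5) = Δ·Π!·Σ² = 2/91  (sign +1)
B: Δ: 2! 8! 4! / 15! → 1/675675; sum: t=0:+1/241920 t=1:−1/8640 t=2:+1/5760 = 1/16128; 3j²(5 3 6; -2 1 1) = Δ·Π!·Σ² = 5/1001  (sign -1)
I_A²/I_B² = (2/91)/(5/1001) = 22/5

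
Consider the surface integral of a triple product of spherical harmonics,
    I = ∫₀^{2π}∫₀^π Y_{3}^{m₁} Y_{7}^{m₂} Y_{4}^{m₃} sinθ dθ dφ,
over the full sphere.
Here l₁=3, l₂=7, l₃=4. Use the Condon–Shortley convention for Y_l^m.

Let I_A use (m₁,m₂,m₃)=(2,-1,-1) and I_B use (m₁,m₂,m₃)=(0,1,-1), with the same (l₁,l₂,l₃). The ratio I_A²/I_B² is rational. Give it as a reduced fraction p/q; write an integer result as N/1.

Shared (l₁,l₂,l₃)=(3,7,4): N and (l;000)² cancel in I_A²/I_B².
A: Δ = 6!·0!·8!/15! = 1/45045; Racah Σ t=1..1: t=1:−1/86400 = -1/86400; ⇒ 3j(3 7 4; 2 -1 -1)² = 16/2145, sgn +1
B: Δ = 6!·0!·8!/15! = 1/45045; Racah Σ t=3..3: t=3:−1/25920 = -1/25920; ⇒ 3j(3 7 4; 0 1 -1)² = 32/1287, sgn +1
I_A²/I_B² = (16/2145)/(32/1287) = 3/10

3/10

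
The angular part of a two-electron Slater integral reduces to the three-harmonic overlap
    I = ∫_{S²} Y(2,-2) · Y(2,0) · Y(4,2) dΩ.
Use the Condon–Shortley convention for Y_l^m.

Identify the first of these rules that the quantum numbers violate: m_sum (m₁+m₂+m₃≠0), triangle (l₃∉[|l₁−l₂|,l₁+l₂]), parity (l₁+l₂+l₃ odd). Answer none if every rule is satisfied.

none

azimuthal sum: -2 + 0 + 2 = 0  ✓
0 ≤ 4 ≤ 4 (triangle on l)  ✓
L = 2 + 2 + 4 = 8 (even)  ✓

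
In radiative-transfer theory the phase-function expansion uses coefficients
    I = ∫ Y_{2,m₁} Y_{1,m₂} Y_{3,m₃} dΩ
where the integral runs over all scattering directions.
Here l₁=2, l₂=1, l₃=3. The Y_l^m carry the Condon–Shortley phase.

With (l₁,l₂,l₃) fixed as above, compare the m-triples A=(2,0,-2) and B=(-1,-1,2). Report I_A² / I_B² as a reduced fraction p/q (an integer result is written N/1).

1/2

Same 2,1,3: normalisation and zero-m 3j drop out of the ratio.
A: Δ: 0! 4! 2! / 7! → 1/105; sum: t=0:+1/24 = 1/24; 3j²(2 1 3; 2 0 -2) = Δ·Π!·Σ² = 1/21  (sign -1)
B: Δ: 0! 4! 2! / 7! → 1/105; sum: t=0:+1/12 = 1/12; 3j²(2 1 3; -1 -1 2) = Δ·Π!·Σ² = 2/21  (sign -1)
I_A²/I_B² = (1/21)/(2/21) = 1/2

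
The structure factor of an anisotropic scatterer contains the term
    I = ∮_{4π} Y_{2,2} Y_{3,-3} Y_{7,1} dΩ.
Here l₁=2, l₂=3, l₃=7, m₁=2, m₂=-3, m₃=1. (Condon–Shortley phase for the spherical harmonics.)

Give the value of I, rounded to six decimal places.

0.000000

l₃=7 ∉ [1,5] — triangle fails ⇒ I = 0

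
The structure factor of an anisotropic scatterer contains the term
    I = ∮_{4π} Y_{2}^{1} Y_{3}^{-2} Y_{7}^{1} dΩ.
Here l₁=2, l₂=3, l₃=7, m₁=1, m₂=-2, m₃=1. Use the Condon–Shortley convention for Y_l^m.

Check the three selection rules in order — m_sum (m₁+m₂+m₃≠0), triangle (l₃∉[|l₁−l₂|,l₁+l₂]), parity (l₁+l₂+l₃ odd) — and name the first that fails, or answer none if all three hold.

triangle

Σmᵢ = 0  ✓
l₃∈[|l₁−l₂|,l₁+l₂]=[1,5], have l₃=7  ✗
Σlᵢ = 12 ⇒ even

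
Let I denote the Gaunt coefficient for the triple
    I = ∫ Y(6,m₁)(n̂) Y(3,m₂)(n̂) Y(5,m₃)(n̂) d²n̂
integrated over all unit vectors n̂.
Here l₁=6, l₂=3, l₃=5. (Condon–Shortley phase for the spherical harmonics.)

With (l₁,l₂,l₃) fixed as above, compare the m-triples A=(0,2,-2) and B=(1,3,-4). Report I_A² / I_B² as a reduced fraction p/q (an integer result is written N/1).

Same 6,3,5: normalisation and zero-m 3j drop out of the ratio.
A: Δ: 4! 8! 2! / 15! → 1/675675; sum: t=3:−1/8640 t=4:+1/34560 = -1/11520; 3j²(6 3 5; 0 2 -2) = Δ·Π!·Σ² = 3/143  (sign +1)
B: Δ: 4! 8! 2! / 15! → 1/675675; sum: t=4:+1/241920 = 1/241920; 3j²(6 3 5; 1 3 -4) = Δ·Π!·Σ² = 4/1001  (sign -1)
I_A²/I_B² = (3/143)/(4/1001) = 21/4

21/4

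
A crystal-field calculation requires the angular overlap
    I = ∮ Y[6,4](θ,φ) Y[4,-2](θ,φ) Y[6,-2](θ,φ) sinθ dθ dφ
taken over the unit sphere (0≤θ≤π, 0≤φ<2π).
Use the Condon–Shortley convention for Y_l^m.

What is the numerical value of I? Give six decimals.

m-sum 0 ✓  L=16 even ✓  2≤6≤10 ✓
Π(2lᵢ+1) = 13×9×13 = 1521
triangle coeff Δ(6,4,6) = 1/15315300
Σ_t [0,4]: t=0:+1/829440 t=1:−1/25920 t=2:+1/9216 t=3:−1/25920 t=4:+1/829440 = 7/207360
(3j)²=28/2431 [(6 4 6; 0 0 0)], sign=+1
Σ_t [0,2]: t=0:+1/138240 t=1:−1/181440 t=2:+1/3870720 = 23/11612160
(3j)²=529/204204 [(6 4 6; 4 -2 -2)], sign=+1
⇒ 4πI² = 1587/34969
I = (+1)√(1587/34969/(4π)) = 0.06009550

0.060095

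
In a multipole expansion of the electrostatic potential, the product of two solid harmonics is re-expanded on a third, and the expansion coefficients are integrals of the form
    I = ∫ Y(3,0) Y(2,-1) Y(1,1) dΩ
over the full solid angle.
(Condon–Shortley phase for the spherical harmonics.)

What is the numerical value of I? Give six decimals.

0.143048

Rules hold: Σm=0, L=6 even, 1≤1≤5.
N = 7·5·3 = 105
Δ = 4!·2!·0!/7! = 1/105
Racah Σ t=2..2: t=2:+1/4 = 1/4
⇒ 3j(3 2 1; 0 0 0)² = 3/35, sgn -1
Racah Σ t=1..1: t=1:−1/12 = -1/12
⇒ 3j(3 2 1; 0 -1 1)² = 1/35, sgn -1
4πI² = N·(3j₀)²·(3jₘ)² = 9/35
I = +1·√(0.257143/4π) = 0.14304817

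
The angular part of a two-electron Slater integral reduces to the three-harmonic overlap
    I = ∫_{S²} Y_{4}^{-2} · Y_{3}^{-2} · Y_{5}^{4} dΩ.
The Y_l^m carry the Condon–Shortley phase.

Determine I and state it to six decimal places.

0.143343

Checks pass: Σm=0; 12 even; l₃=5∈[1,7].
(2·4+1)(2·3+1)(2·5+1) = 693
Δ: 2! 6! 4! / 13! → 1/180180
sum: t=0:+1/576 t=1:−1/144 t=2:+1/576 = -1/288
3j²(4 3 5; 0 0 0) = Δ·Π!·Σ² = 20/1001  (sign +1)
sum: t=0:+1/8640 t=1:−1/2880 = -1/4320
3j²(4 3 5; -2 -2 4) = Δ·Π!·Σ² = 8/429  (sign +1)
combine: 4πI² = 693·20/1001·8/429 = 480/1859
take √, sign +1: I = 0.14334284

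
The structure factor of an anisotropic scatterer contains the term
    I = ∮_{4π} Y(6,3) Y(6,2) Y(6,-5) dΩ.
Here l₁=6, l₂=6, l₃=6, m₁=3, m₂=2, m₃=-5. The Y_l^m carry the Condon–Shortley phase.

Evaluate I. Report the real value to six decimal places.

-0.050240

Checks pass: Σm=0; 18 even; l₃=6∈[0,12].
(2·6+1)(2·6+1)(2·6+1) = 2197
Δ: 6! 6! 6! / 19! → 1/325909584
sum: t=0:+1/373248000 t=1:−1/1728000 t=2:+1/110592 t=3:−1/46656 t=4:+1/110592 t=5:−1/1728000 t=6:+1/373248000 = -7/1555200
3j²(6 6 6; 0 0 0) = Δ·Π!·Σ² = 400/46189  (sign -1)
sum: t=2:+1/4147200 t=3:−1/3110400 = -1/12441600
3j²(6 6 6; 3 2 -5) = Δ·Π!·Σ² = 7/4199  (sign +1)
combine: 4πI² = 2197·400/46189·7/4199 = 36400/1147619
take √, sign -1: I = -0.05023968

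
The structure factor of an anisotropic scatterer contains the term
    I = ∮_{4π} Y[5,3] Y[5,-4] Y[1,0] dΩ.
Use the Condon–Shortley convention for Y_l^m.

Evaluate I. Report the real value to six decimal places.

Σmᵢ = -1 ≠ 0, so the φ-integral vanishes; I = 0

0.000000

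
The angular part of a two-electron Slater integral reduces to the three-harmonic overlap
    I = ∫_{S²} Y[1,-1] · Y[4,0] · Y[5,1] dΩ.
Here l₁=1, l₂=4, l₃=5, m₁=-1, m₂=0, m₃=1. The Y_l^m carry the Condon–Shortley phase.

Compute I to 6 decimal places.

m-sum 0 ✓  L=10 even ✓  3≤5≤5 ✓
Π(2lᵢ+1) = 3×9×11 = 297
triangle coeff Δ(1,4,5) = 1/495
Σ_t [0,0]: t=0:+1/576 = 1/576
(3j)²=5/99 [(1 4 5; 0 0 0)], sign=-1
Σ_t [0,0]: t=0:+1/1152 = 1/1152
(3j)²=1/33 [(1 4 5; -1 0 1)], sign=+1
⇒ 4πI² = 5/11
I = (-1)√(5/11/(4π)) = -0.19018827

-0.190188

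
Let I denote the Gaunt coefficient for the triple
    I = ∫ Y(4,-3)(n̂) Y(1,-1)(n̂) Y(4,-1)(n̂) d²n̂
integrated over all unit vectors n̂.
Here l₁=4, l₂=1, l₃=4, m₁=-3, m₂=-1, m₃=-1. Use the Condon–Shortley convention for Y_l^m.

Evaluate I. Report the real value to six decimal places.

-3 − 1 − 1 = -5 ≠ 0: azimuthal integral kills it; I = 0

0.000000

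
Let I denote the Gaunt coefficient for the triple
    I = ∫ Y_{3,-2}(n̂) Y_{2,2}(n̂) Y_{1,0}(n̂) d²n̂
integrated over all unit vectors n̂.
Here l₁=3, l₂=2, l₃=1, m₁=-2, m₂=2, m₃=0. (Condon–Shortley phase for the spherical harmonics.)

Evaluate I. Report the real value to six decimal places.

Checks pass: Σm=0; 6 even; l₃=1∈[1,5].
(2·3+1)(2·2+1)(2·1+1) = 105
Δ: 4! 2! 0! / 7! → 1/105
sum: t=2:+1/4 = 1/4
3j²(3 2 1; 0 0 0) = Δ·Π!·Σ² = 3/35  (sign -1)
sum: t=4:+1/24 = 1/24
3j²(3 2 1; -2 2 0) = Δ·Π!·Σ² = 1/21  (sign -1)
combine: 4πI² = 105·3/35·1/21 = 3/7
take √, sign +1: I = 0.18467439

0.184674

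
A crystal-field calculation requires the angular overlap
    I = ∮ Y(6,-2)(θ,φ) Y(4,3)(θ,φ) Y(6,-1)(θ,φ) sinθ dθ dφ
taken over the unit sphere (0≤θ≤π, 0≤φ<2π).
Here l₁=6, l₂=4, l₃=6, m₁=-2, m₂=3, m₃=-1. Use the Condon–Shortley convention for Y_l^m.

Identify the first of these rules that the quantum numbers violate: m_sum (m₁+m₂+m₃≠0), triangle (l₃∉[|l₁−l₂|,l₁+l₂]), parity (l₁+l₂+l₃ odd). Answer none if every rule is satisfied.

none

m₁+m₂+m₃ = -2 + 3 − 1 = 0  ✓
triangle: |6−4|=2 ≤ l₃=6 ≤ 6+4=10  ✓
parity: l₁+l₂+l₃ = 16 is even  ✓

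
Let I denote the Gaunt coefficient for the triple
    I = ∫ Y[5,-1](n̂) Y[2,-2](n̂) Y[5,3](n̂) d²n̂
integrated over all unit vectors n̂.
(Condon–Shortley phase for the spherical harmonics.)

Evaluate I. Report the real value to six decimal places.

0.171169

m-sum 0 ✓  L=12 even ✓  3≤5≤7 ✓
Π(2lᵢ+1) = 11×5×11 = 605
triangle coeff Δ(5,2,5) = 1/38610
Σ_t [0,2]: t=0:+1/2880 t=1:−1/576 t=2:+1/2880 = -1/960
(3j)²=10/429 [(5 2 5; 0 0 0)], sign=+1
Σ_t [0,0]: t=0:+1/5760 = 1/5760
(3j)²=56/2145 [(5 2 5; -1 -2 3)], sign=+1
⇒ 4πI² = 560/1521
I = (+1)√(560/1521/(4π)) = 0.17116875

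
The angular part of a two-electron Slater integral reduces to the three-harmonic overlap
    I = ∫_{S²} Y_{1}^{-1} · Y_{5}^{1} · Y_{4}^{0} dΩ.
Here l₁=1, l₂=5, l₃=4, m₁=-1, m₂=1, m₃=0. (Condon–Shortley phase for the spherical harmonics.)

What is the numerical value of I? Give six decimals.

-0.190188

m-sum 0 ✓  L=10 even ✓  4≤4≤6 ✓
Π(2lᵢ+1) = 3×11×9 = 297
triangle coeff Δ(1,5,4) = 1/495
Σ_t [1,1]: t=1:−1/576 = -1/576
(3j)²=5/99 [(1 5 4; 0 0 0)], sign=-1
Σ_t [2,2]: t=2:+1/1152 = 1/1152
(3j)²=1/33 [(1 5 4; -1 1 0)], sign=+1
⇒ 4πI² = 5/11
I = (-1)√(5/11/(4π)) = -0.19018827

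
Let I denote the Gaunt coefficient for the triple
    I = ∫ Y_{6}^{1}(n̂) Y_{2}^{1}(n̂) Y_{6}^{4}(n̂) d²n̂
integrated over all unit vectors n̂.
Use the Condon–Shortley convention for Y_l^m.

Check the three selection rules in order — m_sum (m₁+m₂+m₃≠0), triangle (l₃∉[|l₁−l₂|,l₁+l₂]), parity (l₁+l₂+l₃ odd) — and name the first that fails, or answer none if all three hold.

azimuthal sum: 1 + 1 + 4 = 6  ✗
4 ≤ 6 ≤ 8 (triangle on l)
L = 6 + 2 + 6 = 14 (even)

m_sum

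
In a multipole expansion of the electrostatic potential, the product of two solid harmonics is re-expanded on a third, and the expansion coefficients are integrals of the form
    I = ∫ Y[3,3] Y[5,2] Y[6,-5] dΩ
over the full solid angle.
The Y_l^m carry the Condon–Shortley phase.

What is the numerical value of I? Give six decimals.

0.169016

m-sum 0 ✓  L=14 even ✓  2≤6≤8 ✓
Π(2lᵢ+1) = 7×11×13 = 1001
triangle coeff Δ(3,5,6) = 1/675675
Σ_t [0,2]: t=0:+1/8640 t=1:−1/2304 t=2:+1/8640 = -7/34560
(3j)²=7/429 [(3 5 6; 0 0 0)], sign=-1
Σ_t [0,0]: t=0:+1/241920 = 1/241920
(3j)²=2/91 [(3 5 6; 3 2 -5)], sign=-1
⇒ 4πI² = 14/39
I = (+1)√(14/39/(4π)) = 0.16901560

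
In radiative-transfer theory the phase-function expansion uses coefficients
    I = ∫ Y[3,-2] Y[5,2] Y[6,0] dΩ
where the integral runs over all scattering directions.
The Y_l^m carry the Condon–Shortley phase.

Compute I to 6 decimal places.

-0.165130

m-sum 0 ✓  L=14 even ✓  2≤6≤8 ✓
Π(2lᵢ+1) = 7×11×13 = 1001
triangle coeff Δ(3,5,6) = 1/675675
Σ_t [0,2]: t=0:+1/8640 t=1:−1/2304 t=2:+1/8640 = -7/34560
(3j)²=7/429 [(3 5 6; 0 0 0)], sign=-1
Σ_t [1,2]: t=1:−1/34560 t=2:+1/8640 = 1/11520
(3j)²=3/143 [(3 5 6; -2 2 0)], sign=+1
⇒ 4πI² = 49/143
I = (-1)√(49/143/(4π)) = -0.16512966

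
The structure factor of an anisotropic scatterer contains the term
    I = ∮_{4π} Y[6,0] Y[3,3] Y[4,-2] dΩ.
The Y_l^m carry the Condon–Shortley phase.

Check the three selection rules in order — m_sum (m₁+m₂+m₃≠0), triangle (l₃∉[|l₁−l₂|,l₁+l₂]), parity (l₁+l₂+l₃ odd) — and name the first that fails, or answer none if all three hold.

m_sum

m₁+m₂+m₃ = 0 + 3 − 2 = 1  ✗
triangle: |6−3|=3 ≤ l₃=4 ≤ 6+3=9
parity: l₁+l₂+l₃ = 13 is odd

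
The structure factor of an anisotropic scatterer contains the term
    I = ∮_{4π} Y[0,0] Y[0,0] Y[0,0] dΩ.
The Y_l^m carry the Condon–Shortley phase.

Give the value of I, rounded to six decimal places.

0.282095

Rules hold: Σm=0, L=0 even, 0≤0≤0.
N = 1·1·1 = 1
Δ = 0!·0!·0!/1! = 1/1
Racah Σ t=0..0: t=0:+1/1 = 1/1
⇒ 3j(0 0 0; 0 0 0)² = 1/1, sgn +1
(m-triple is (0,0,0) — same symbol as above.)
4πI² = N·(3j₀)²·(3jₘ)² = 1/1
I = +1·√(1/4π) = 0.28209479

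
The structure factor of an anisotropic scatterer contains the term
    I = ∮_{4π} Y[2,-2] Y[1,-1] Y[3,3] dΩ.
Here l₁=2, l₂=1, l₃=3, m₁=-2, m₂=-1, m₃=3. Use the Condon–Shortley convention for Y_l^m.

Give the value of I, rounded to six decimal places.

-0.319865

m-sum 0 ✓  L=6 even ✓  1≤3≤3 ✓
Π(2lᵢ+1) = 5×3×7 = 105
triangle coeff Δ(2,1,3) = 1/105
Σ_t [0,0]: t=0:+1/4 = 1/4
(3j)²=3/35 [(2 1 3; 0 0 0)], sign=-1
Σ_t [0,0]: t=0:+1/48 = 1/48
(3j)²=1/7 [(2 1 3; -2 -1 3)], sign=+1
⇒ 4πI² = 9/7
I = (-1)√(9/7/(4π)) = -0.31986543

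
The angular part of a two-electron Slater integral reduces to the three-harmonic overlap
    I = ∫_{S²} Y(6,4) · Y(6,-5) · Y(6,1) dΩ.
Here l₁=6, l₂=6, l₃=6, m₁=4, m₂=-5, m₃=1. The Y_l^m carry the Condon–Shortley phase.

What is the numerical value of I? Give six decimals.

Checks pass: Σm=0; 18 even; l₃=6∈[0,12].
(2·6+1)(2·6+1)(2·6+1) = 2197
Δ: 6! 6! 6! / 19! → 1/325909584
sum: t=0:+1/373248000 t=1:−1/1728000 t=2:+1/110592 t=3:−1/46656 t=4:+1/110592 t=5:−1/1728000 t=6:+1/373248000 = -7/1555200
3j²(6 6 6; 0 0 0) = Δ·Π!·Σ² = 400/46189  (sign -1)
sum: t=0:+1/4147200 t=1:−1/10368000 = 1/6912000
3j²(6 6 6; 4 -5 1) = Δ·Π!·Σ² = 189/16796  (sign -1)
combine: 4πI² = 2197·400/46189·189/16796 = 245700/1147619
take √, sign +1: I = 0.13052653

0.130527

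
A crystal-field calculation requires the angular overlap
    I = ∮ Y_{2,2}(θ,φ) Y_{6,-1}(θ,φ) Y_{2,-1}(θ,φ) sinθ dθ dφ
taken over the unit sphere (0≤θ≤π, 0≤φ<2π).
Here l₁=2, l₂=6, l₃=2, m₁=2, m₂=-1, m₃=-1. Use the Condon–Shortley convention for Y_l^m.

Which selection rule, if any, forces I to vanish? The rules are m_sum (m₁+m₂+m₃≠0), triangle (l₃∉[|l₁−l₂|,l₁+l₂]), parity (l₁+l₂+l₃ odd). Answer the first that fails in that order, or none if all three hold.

triangle

azimuthal sum: 2 − 1 − 1 = 0  ✓
4 ≤ 2 ≤ 8 (triangle on l)  ✗
L = 2 + 6 + 2 = 10 (even)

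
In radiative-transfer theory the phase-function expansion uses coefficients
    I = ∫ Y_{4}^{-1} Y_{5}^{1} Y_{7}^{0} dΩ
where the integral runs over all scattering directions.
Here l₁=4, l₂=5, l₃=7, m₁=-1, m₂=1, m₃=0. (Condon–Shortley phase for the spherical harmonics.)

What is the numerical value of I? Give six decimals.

Checks pass: Σm=0; 16 even; l₃=7∈[1,9].
(2·4+1)(2·5+1)(2·7+1) = 1485
Δ: 2! 6! 8! / 17! → 1/6126120
sum: t=0:+1/69120 t=1:−1/20736 t=2:+1/69120 = -1/51840
3j²(4 5 7; 0 0 0) = Δ·Π!·Σ² = 280/21879  (sign +1)
sum: t=0:+1/345600 t=1:−1/34560 t=2:+1/41472 = -1/518400
3j²(4 5 7; -1 1 0) = Δ·Π!·Σ² = 7/36465  (sign +1)
combine: 4πI² = 1485·280/21879·7/36465 = 1960/537251
take √, sign +1: I = 0.01703862

0.017039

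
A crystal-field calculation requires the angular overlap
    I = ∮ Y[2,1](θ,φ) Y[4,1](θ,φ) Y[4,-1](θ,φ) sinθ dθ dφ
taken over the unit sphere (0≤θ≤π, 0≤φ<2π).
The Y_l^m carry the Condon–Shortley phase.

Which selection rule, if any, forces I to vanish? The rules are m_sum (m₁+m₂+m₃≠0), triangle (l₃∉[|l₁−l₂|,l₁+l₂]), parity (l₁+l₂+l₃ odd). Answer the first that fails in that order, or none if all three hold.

m₁+m₂+m₃ = 1 + 1 − 1 = 1  ✗
triangle: |2−4|=2 ≤ l₃=4 ≤ 2+4=6
parity: l₁+l₂+l₃ = 10 is even

m_sum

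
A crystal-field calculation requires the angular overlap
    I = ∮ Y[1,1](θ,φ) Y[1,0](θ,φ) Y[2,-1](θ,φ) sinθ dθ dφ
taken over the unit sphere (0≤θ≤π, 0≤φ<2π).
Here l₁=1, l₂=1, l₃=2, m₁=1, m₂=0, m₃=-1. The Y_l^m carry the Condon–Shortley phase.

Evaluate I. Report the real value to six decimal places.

Rules hold: Σm=0, L=4 even, 0≤2≤2.
N = 3·3·5 = 45
Δ = 0!·2!·2!/5! = 1/30
Racah Σ t=0..0: t=0:+1/1 = 1/1
⇒ 3j(1 1 2; 0 0 0)² = 2/15, sgn +1
Racah Σ t=0..0: t=0:+1/2 = 1/2
⇒ 3j(1 1 2; 1 0 -1)² = 1/10, sgn -1
4πI² = N·(3j₀)²·(3jₘ)² = 3/5
I = -1·√(0.6/4π) = -0.21850969

-0.218510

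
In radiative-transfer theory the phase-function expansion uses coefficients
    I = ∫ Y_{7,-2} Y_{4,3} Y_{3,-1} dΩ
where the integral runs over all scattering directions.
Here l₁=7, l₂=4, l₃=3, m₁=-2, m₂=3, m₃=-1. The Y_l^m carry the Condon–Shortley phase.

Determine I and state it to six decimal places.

0.090400

Rules hold: Σm=0, L=14 even, 3≤3≤11.
N = 15·9·7 = 945
Δ = 8!·6!·0!/15! = 1/45045
Racah Σ t=4..4: t=4:+1/20736 = 1/20736
⇒ 3j(7 4 3; 0 0 0)² = 35/1287, sgn -1
Racah Σ t=7..7: t=7:−1/241920 = -1/241920
⇒ 3j(7 4 3; -2 3 -1)² = 4/1001, sgn -1
4πI² = N·(3j₀)²·(3jₘ)² = 2100/20449
I = +1·√(0.102695/4π) = 0.09040005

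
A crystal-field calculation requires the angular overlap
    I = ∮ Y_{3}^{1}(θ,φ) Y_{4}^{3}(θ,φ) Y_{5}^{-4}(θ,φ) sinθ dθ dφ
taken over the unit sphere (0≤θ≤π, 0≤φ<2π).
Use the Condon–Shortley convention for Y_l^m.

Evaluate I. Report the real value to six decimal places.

0.042401

m-sum 0 ✓  L=12 even ✓  1≤5≤7 ✓
Π(2lᵢ+1) = 7×9×11 = 693
triangle coeff Δ(3,4,5) = 1/180180
Σ_t [0,2]: t=0:+1/576 t=1:−1/144 t=2:+1/576 = -1/288
(3j)²=20/1001 [(3 4 5; 0 0 0)], sign=+1
Σ_t [1,2]: t=1:−1/4320 t=2:+1/5760 = -1/17280
(3j)²=7/4290 [(3 4 5; 1 3 -4)], sign=+1
⇒ 4πI² = 42/1859
I = (+1)√(42/1859/(4π)) = 0.04240138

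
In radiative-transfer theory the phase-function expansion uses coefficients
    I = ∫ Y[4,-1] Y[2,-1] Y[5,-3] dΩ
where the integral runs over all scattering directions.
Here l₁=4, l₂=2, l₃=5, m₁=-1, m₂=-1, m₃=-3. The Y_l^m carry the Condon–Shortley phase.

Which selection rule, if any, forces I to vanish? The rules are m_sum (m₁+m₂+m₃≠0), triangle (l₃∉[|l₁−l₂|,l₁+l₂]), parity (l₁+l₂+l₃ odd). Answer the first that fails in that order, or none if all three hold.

m_sum

Σmᵢ = -5  ✗
l₃∈[|l₁−l₂|,l₁+l₂]=[2,6], have l₃=5
Σlᵢ = 11 ⇒ odd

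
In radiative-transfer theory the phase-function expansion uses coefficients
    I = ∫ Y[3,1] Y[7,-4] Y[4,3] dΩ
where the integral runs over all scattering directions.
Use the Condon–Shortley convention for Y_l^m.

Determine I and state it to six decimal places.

Rules hold: Σm=0, L=14 even, 4≤4≤10.
N = 7·15·9 = 945
Δ = 6!·0!·8!/15! = 1/45045
Racah Σ t=3..3: t=3:−1/20736 = -1/20736
⇒ 3j(3 7 4; 0 0 0)² = 35/1287, sgn -1
Racah Σ t=2..2: t=2:+1/241920 = 1/241920
⇒ 3j(3 7 4; 1 -4 3)² = 2/91, sgn -1
4πI² = N·(3j₀)²·(3jₘ)² = 1050/1859
I = +1·√(0.56482/4π) = 0.21200691

0.212007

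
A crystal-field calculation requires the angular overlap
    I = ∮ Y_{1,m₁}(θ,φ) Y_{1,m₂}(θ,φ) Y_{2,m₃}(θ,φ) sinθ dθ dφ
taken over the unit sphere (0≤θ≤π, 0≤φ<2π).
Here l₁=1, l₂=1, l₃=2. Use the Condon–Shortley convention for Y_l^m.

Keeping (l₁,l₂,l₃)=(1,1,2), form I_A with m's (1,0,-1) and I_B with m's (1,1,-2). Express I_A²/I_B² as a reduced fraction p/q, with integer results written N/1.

l's match ⇒ only the (l;m) 3-j factors differ between A and B.
A: triangle coeff Δ(1,1,2) = 1/30; Σ_t [0,0]: t=0:+1/2 = 1/2; (3j)²=1/10 [(1 1 2; 1 0 -1)], sign=-1
B: triangle coeff Δ(1,1,2) = 1/30; Σ_t [0,0]: t=0:+1/4 = 1/4; (3j)²=1/5 [(1 1 2; 1 1 -2)], sign=+1
I_A²/I_B² = (1/10)/(1/5) = 1/2

1/2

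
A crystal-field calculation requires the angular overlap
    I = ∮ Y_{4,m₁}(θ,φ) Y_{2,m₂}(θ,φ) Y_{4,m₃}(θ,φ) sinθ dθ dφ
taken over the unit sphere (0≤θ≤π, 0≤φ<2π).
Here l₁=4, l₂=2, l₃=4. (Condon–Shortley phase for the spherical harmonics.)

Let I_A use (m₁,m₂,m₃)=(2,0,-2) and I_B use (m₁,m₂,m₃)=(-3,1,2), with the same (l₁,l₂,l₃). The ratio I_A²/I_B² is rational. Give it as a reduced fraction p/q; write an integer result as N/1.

64/525

l's match ⇒ only the (l;m) 3-j factors differ between A and B.
A: triangle coeff Δ(4,2,4) = 1/13860; Σ_t [0,2]: t=0:+1/192 t=1:−1/120 t=2:+1/2880 = -1/360; (3j)²=16/3465 [(4 2 4; 2 0 -2)], sign=-1
B: triangle coeff Δ(4,2,4) = 1/13860; Σ_t [1,2]: t=1:−1/1440 t=2:+1/240 = 1/288; (3j)²=5/132 [(4 2 4; -3 1 2)], sign=+1
I_A²/I_B² = (16/3465)/(5/132) = 64/525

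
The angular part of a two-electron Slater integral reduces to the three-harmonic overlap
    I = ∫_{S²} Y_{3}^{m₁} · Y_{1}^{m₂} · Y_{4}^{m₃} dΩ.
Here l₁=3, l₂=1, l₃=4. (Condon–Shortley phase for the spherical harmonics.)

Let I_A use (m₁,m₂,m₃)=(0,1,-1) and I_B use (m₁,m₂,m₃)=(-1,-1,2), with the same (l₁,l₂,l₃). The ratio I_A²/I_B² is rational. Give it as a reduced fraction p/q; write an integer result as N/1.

2/3

l's match ⇒ only the (l;m) 3-j factors differ between A and B.
A: triangle coeff Δ(3,1,4) = 1/252; Σ_t [0,0]: t=0:+1/72 = 1/72; (3j)²=5/126 [(3 1 4; 0 1 -1)], sign=-1
B: triangle coeff Δ(3,1,4) = 1/252; Σ_t [0,0]: t=0:+1/96 = 1/96; (3j)²=5/84 [(3 1 4; -1 -1 2)], sign=+1
I_A²/I_B² = (5/126)/(5/84) = 2/3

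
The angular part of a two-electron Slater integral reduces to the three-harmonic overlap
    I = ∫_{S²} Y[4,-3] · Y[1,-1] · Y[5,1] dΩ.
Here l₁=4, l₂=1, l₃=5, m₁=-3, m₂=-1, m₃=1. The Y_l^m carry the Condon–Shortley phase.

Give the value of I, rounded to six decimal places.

0.000000

Σmᵢ = -3 ≠ 0, so the φ-integral vanishes; I = 0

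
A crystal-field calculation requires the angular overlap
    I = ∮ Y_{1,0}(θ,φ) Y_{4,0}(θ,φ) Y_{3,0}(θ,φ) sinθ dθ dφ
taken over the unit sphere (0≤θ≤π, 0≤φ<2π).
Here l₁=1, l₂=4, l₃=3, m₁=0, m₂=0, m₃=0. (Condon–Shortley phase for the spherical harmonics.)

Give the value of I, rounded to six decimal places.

Checks pass: Σm=0; 8 even; l₃=3∈[3,5].
(2·1+1)(2·4+1)(2·3+1) = 189
Δ: 2! 0! 6! / 9! → 1/252
sum: t=1:−1/36 = -1/36
3j²(1 4 3; 0 0 0) = Δ·Π!·Σ² = 4/63  (sign +1)
(m-triple is (0,0,0) — same symbol as above.)
combine: 4πI² = 189·4/63·4/63 = 16/21
take √, sign +1: I = 0.24623252

0.246233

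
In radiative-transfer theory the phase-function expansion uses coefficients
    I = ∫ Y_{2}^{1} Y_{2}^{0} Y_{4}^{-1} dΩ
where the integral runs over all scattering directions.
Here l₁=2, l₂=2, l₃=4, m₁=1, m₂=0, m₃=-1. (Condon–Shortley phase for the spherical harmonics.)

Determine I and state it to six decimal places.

Rules hold: Σm=0, L=8 even, 0≤4≤4.
N = 5·5·9 = 225
Δ = 0!·4!·4!/9! = 1/630
Racah Σ t=0..0: t=0:+1/16 = 1/16
⇒ 3j(2 2 4; 0 0 0)² = 2/35, sgn +1
Racah Σ t=0..0: t=0:+1/24 = 1/24
⇒ 3j(2 2 4; 1 0 -1)² = 1/21, sgn -1
4πI² = N·(3j₀)²·(3jₘ)² = 30/49
I = -1·√(0.612245/4π) = -0.22072812

-0.220728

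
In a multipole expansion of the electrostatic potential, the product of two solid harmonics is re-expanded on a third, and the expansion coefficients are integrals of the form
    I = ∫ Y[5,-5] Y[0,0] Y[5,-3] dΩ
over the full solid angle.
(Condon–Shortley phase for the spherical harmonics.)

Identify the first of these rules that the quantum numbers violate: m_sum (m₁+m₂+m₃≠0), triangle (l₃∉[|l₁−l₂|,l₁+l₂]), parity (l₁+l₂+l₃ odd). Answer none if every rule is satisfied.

Σmᵢ = -8  ✗
l₃∈[|l₁−l₂|,l₁+l₂]=[5,5], have l₃=5
Σlᵢ = 10 ⇒ even

m_sum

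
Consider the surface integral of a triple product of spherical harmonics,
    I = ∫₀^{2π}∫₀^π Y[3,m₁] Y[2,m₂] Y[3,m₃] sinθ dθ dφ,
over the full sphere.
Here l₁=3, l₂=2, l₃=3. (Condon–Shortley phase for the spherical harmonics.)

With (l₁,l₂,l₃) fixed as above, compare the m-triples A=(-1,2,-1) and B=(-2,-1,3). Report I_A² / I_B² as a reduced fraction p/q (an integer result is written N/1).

l's match ⇒ only the (l;m) 3-j factors differ between A and B.
A: triangle coeff Δ(3,2,3) = 1/3780; Σ_t [2,2]: t=2:+1/16 = 1/16; (3j)²=2/35 [(3 2 3; -1 2 -1)], sign=+1
B: triangle coeff Δ(3,2,3) = 1/3780; Σ_t [1,1]: t=1:−1/48 = -1/48; (3j)²=5/84 [(3 2 3; -2 -1 3)], sign=-1
I_A²/I_B² = (2/35)/(5/84) = 24/25

24/25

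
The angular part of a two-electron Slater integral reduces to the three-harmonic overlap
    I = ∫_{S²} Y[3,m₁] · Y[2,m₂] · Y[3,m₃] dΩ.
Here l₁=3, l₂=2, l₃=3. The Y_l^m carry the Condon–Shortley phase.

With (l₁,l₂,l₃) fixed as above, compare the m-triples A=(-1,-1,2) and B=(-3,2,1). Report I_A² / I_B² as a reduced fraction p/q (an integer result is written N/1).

3/2

Shared (l₁,l₂,l₃)=(3,2,3): N and (l;000)² cancel in I_A²/I_B².
A: Δ = 2!·4!·2!/9! = 1/3780; Racah Σ t=0..1: t=0:+1/48 t=1:−1/12 = -1/16; ⇒ 3j(3 2 3; -1 -1 2)² = 1/28, sgn +1
B: Δ = 2!·4!·2!/9! = 1/3780; Racah Σ t=2..2: t=2:+1/96 = 1/96; ⇒ 3j(3 2 3; -3 2 1)² = 1/42, sgn +1
I_A²/I_B² = (1/28)/(1/42) = 3/2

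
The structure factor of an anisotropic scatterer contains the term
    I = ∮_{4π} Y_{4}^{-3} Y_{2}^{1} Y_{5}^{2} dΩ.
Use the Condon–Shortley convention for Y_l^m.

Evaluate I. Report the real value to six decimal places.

0.000000

Σlᵢ=11 odd — θ-integrand is odd under cosθ→−cosθ; I=0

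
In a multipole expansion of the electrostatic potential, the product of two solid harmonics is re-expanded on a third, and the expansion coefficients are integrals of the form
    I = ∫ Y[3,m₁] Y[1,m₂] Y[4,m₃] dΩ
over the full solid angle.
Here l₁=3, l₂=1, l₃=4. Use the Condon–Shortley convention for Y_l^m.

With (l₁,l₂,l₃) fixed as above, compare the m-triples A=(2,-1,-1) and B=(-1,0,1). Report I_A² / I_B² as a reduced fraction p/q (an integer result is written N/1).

1/5

Shared (l₁,l₂,l₃)=(3,1,4): N and (l;000)² cancel in I_A²/I_B².
A: Δ = 0!·6!·2!/9! = 1/252; Racah Σ t=0..0: t=0:+1/240 = 1/240; ⇒ 3j(3 1 4; 2 -1 -1)² = 1/84, sgn -1
B: Δ = 0!·6!·2!/9! = 1/252; Racah Σ t=0..0: t=0:+1/48 = 1/48; ⇒ 3j(3 1 4; -1 0 1)² = 5/84, sgn -1
I_A²/I_B² = (1/84)/(5/84) = 1/5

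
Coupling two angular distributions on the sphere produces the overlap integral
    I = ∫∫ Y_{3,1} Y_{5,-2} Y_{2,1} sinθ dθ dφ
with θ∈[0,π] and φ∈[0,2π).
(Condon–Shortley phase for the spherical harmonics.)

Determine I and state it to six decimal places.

Rules hold: Σm=0, L=10 even, 2≤2≤8.
N = 7·11·5 = 385
Δ = 6!·0!·4!/11! = 1/2310
Racah Σ t=3..3: t=3:−1/144 = -1/144
⇒ 3j(3 5 2; 0 0 0)² = 10/231, sgn -1
Racah Σ t=2..2: t=2:+1/288 = 1/288
⇒ 3j(3 5 2; 1 -2 1)² = 1/22, sgn -1
4πI² = N·(3j₀)²·(3jₘ)² = 25/33
I = +1·√(0.757576/4π) = 0.24553200

0.245532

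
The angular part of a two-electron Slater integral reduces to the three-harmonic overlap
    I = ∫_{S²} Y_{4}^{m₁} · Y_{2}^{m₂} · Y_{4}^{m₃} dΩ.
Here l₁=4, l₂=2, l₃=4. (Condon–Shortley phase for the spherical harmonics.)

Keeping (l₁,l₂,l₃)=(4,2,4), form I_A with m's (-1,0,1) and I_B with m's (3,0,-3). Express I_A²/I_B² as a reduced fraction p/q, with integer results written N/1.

289/49

Shared (l₁,l₂,l₃)=(4,2,4): N and (l;000)² cancel in I_A²/I_B².
A: Δ = 2!·6!·2!/11! = 1/13860; Racah Σ t=0..2: t=0:+1/480 t=1:−1/48 t=2:+1/144 = -17/1440; ⇒ 3j(4 2 4; -1 0 1)² = 289/13860, sgn +1
B: Δ = 2!·6!·2!/11! = 1/13860; Racah Σ t=0..1: t=0:+1/480 t=1:−1/720 = 1/1440; ⇒ 3j(4 2 4; 3 0 -3)² = 7/1980, sgn -1
I_A²/I_B² = (289/13860)/(7/1980) = 289/49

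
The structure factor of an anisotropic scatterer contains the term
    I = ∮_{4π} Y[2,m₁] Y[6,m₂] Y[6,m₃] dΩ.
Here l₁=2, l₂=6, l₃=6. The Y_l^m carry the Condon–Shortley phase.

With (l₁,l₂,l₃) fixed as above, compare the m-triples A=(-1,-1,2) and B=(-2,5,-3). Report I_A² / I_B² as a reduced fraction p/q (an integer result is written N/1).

6/11

Same 2,6,6: normalisation and zero-m 3j drop out of the ratio.
A: Δ: 2! 2! 10! / 15! → 1/90090; sum: t=1:−1/34560 t=2:+1/60480 = -1/80640; 3j²(2 6 6; -1 -1 2) = Δ·Π!·Σ² = 6/1001  (sign -1)
B: Δ: 2! 2! 10! / 15! → 1/90090; sum: t=2:+1/1451520 = 1/1451520; 3j²(2 6 6; -2 5 -3) = Δ·Π!·Σ² = 1/91  (sign -1)
I_A²/I_B² = (6/1001)/(1/91) = 6/11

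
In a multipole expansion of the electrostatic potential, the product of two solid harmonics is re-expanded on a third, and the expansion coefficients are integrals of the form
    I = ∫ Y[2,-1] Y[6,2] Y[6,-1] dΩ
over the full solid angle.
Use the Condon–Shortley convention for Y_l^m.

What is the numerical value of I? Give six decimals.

0.088837

Rules hold: Σm=0, L=14 even, 4≤6≤8.
N = 5·13·13 = 845
Δ = 2!·2!·10!/15! = 1/90090
Racah Σ t=0..2: t=0:+1/69120 t=1:−1/14400 t=2:+1/69120 = -7/172800
⇒ 3j(2 6 6; 0 0 0)² = 14/715, sgn -1
Racah Σ t=1..2: t=1:−1/60480 t=2:+1/34560 = 1/80640
⇒ 3j(2 6 6; -1 2 -1)² = 6/1001, sgn -1
4πI² = N·(3j₀)²·(3jₘ)² = 12/121
I = +1·√(0.0991736/4π) = 0.08883682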